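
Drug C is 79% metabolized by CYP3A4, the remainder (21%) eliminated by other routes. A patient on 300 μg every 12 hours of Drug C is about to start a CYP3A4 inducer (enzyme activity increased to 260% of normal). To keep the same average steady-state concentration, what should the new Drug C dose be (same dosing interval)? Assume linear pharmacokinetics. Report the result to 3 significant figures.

CYP3A4: 0.79 × 2.6 = 2.054
Other: 0.21 (unchanged)
CL_new/CL_old = 2.054 + 0.21 = 2.264.
To maintain the same steady-state level, dose must scale with clearance: new dose = 300 × 2.264 = 679 μg.

679 μg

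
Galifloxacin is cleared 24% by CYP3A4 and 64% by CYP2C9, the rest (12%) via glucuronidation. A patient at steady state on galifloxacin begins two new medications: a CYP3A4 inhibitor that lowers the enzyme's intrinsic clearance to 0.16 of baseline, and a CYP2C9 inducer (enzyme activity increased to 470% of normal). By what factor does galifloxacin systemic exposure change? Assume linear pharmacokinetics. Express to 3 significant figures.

0.316

The CYP3A4 pathway (24% of clearance) falls to 0.16× activity: 0.24 × 0.16 = 0.0384.
The CYP2C9 pathway (64% of clearance) increases to 4.7× activity: 0.64 × 4.7 = 3.008.
Non-CYP routes (12%) are unchanged.
CL_new/CL_old = 0.0384 + 3.008 + 0.12 = 3.1664.
Net systemic exposure ratio = 1 / 3.1664 = 0.316.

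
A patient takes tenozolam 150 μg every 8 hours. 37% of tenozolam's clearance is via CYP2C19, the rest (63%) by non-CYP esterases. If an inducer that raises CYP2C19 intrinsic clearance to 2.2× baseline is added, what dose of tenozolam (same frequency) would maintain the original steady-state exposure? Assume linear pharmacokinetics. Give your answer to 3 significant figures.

217 μg

The CYP2C19 pathway (37% of clearance) increases to 2.2× activity: 0.37 × 2.2 = 0.814.
Non-CYP routes (63%) are unchanged.
New clearance relative to baseline: 0.814 + 0.63 = 1.444.
Exposure is unchanged when dose changes in proportion to clearance. New dose = 150 μg × 1.444 = 217 μg.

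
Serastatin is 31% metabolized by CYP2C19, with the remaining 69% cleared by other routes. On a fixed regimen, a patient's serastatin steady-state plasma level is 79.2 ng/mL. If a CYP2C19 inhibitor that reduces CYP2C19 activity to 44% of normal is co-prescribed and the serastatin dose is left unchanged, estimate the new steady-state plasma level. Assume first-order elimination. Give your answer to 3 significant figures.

The CYP2C19 pathway (31% of clearance) falls to 0.44× activity: 0.31 × 0.44 = 0.1364.
The remaining 69% of clearance is unaffected.
Relative clearance = 0.1364 + 0.69 = 0.8264.
Steady-state plasma level ∝ 1/CL, so new value = 79.2 / 0.8264 = 95.8 ng/mL.

95.8 ng/mL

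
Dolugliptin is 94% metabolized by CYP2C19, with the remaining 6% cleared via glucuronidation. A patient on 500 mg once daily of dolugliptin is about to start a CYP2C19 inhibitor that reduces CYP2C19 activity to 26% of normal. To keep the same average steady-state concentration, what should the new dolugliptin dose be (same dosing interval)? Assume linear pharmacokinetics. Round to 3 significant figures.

The CYP2C19 pathway (94% of clearance) drops to 0.26× activity: 0.94 × 0.26 = 0.2444.
The remaining 6% of clearance is unaffected.
CL_new/CL_old = 0.2444 + 0.06 = 0.3044.
Exposure is unchanged when dose changes in proportion to clearance. New dose = 500 mg × 0.3044 = 152 mg.

152 mg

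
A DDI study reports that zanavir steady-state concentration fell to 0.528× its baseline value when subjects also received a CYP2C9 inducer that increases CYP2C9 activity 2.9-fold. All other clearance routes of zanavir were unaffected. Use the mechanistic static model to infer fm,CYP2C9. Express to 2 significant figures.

Let fm be the CYP2C9 fraction. New clearance relative to baseline = fm × 2.9 + (1 − fm).
Steady-state concentration ratio = 1 / (new CL fraction), so new CL fraction = 1 / 0.528 = 1.894.
fm × 2.9 + 1 − fm = 1.894  ⇒  fm × (2.9 − 1) = 0.8939  ⇒  fm = 0.47.

0.47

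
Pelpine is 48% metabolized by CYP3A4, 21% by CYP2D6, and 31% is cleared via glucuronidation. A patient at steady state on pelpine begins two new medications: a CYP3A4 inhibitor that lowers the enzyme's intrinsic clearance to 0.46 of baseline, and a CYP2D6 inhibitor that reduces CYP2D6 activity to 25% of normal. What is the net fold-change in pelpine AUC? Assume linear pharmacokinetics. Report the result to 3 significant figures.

1.71

The CYP3A4 pathway (48% of clearance) drops to 0.46× activity: 0.48 × 0.46 = 0.2208.
The CYP2D6 pathway (21% of clearance) drops to 0.25× activity: 0.21 × 0.25 = 0.0525.
Non-CYP routes (31%) are unchanged.
Relative clearance = 0.2208 + 0.0525 + 0.31 = 0.5833.
Because AUC varies inversely with clearance, the combined effect is 1 / 0.5833 = 1.71.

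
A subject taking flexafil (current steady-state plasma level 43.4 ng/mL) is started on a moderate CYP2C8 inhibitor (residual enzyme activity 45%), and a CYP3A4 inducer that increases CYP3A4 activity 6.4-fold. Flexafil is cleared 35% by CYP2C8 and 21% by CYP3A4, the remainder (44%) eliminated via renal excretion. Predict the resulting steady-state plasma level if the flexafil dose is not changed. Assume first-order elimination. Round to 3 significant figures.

The CYP2C8 pathway (35% of clearance) falls to 0.45× activity: 0.35 × 0.45 = 0.1575.
The CYP3A4 pathway (21% of clearance) is boosted to 6.4× activity: 0.21 × 6.4 = 1.344.
The remaining 44% of clearance is unaffected.
Relative clearance = 0.1575 + 1.344 + 0.44 = 1.9415.
Dividing the baseline by the relative clearance: 43.4 / 1.9415 = 22.4 ng/mL.

22.4 ng/mL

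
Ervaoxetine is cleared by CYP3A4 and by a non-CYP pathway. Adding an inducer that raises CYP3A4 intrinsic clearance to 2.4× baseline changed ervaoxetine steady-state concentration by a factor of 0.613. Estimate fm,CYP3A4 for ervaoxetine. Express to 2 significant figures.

Call the CYP3A4 fraction fm. After the interaction, CL_new/CL_old = fm × 2.4 + (1 − fm).
Steady-state concentration ratio = 1 / (new CL fraction), so new CL fraction = 1 / 0.613 = 1.631.
fm × 2.4 + 1 − fm = 1.631  ⇒  fm × (2.4 − 1) = 0.6313  ⇒  fm = 0.45.

0.45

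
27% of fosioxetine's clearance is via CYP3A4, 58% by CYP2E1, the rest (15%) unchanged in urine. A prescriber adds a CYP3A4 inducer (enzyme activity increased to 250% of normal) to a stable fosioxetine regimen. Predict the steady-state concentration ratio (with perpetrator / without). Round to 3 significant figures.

0.712

The CYP3A4 pathway (27% of clearance) is boosted to 2.5× activity: 0.27 × 2.5 = 0.675.
CYP2E1 (58%) and the residual 15% are unaffected.
Relative clearance = 0.675 + 0.58 + 0.15 = 1.405.
Since steady-state concentration ∝ 1/CL, the ratio is 1 / 1.405 = 0.712.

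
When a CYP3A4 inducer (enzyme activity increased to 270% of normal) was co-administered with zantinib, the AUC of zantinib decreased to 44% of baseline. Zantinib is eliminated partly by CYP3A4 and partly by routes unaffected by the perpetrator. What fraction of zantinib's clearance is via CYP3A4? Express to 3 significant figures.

0.749

Let x = fm,CYP3A4. Because AUC ∝ 1/CL, relative clearance rose to 1/0.440 = 2.273.
Setting x·2.7 + (1 − x) = 2.273 and solving: x = (2.273 − 1)/(2.7 − 1) = 0.749.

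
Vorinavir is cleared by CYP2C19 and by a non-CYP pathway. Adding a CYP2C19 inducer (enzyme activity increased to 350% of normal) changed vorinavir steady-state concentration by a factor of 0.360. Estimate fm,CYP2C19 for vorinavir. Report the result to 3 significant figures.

0.711

CL'/CL = 1 / 0.360 = 2.778
3.5·fm + (1 − fm) = 2.778
fm = (2.778 − 1) / (3.5 − 1) = 0.711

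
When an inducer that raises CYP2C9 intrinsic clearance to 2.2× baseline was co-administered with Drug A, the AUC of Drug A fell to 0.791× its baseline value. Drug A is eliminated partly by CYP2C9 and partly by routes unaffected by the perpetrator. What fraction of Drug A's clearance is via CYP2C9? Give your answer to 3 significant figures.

CL'/CL = 1 / 0.791 = 1.264
2.2·fm + (1 − fm) = 1.264
fm = (1.264 − 1) / (2.2 − 1) = 0.220

0.220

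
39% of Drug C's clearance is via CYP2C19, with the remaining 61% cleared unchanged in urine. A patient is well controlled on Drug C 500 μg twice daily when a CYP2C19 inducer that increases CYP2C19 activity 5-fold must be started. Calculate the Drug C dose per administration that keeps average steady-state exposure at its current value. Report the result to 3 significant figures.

The CYP2C19 pathway (39% of clearance) rises to 5× activity: 0.39 × 5 = 1.95.
The remaining 61% of clearance is unaffected.
CL_new/CL_old = 1.95 + 0.61 = 2.56.
To maintain the same steady-state level, dose must scale with clearance: new dose = 500 × 2.56 = 1.28 × 10³ μg.

1.28 × 10³ μg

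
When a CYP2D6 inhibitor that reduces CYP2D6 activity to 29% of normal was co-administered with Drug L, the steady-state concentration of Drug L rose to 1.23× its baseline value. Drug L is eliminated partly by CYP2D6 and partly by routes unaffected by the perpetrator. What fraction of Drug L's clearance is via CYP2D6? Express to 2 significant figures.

Let x = fm,CYP2D6. Because steady-state concentration ∝ 1/CL, relative clearance fell to 1/1.23 = 0.813.
Setting x·0.29 + (1 − x) = 0.813 and solving: x = (0.813 − 1)/(0.29 − 1) = 0.26.

0.26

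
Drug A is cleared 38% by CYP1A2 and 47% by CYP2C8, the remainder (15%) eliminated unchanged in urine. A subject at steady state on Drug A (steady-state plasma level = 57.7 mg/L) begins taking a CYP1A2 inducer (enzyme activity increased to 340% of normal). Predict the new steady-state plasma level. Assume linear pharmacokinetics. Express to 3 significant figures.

CYP1A2: 0.38 × 3.4 = 1.292
CYP2C8: 0.47 (unchanged)
Other: 0.15 (unchanged)
CL_new/CL_old = 1.292 + 0.47 + 0.15 = 1.912.
New steady-state plasma level = baseline ÷ relative clearance = 57.7 / 1.912 = 30.2 mg/L.

30.2 mg/L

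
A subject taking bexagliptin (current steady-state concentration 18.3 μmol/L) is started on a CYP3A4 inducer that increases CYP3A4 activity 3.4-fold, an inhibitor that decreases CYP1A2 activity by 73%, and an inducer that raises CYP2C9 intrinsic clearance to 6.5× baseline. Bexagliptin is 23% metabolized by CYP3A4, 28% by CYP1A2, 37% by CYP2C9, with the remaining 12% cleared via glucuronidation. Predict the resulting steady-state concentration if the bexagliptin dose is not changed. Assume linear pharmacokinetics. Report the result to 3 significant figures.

5.41 μmol/L

The CYP3A4 pathway (23% of clearance) increases to 3.4× activity: 0.23 × 3.4 = 0.782.
The CYP1A2 pathway (28% of clearance) is reduced to 0.27× activity: 0.28 × 0.27 = 0.0756.
The CYP2C9 pathway (37% of clearance) rises to 6.5× activity: 0.37 × 6.5 = 2.405.
Non-CYP routes (12%) are unchanged.
Relative clearance = 0.782 + 0.0756 + 2.405 + 0.12 = 3.3826.
Steady-state concentration ∝ 1/CL: new value = 18.3 / 3.3826 = 5.41 μmol/L.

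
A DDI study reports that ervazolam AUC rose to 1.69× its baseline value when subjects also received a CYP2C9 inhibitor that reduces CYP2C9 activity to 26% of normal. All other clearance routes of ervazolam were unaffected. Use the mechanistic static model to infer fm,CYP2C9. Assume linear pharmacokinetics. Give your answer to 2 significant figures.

0.55

Write x for the fraction cleared via CYP2C9. The observed AUC change means clearance fell to 1/1.69 = 0.5917 of baseline.
Only the CYP2C9 route changed, so 0.5917 = x·0.26 + (1 − x), giving x = 0.55.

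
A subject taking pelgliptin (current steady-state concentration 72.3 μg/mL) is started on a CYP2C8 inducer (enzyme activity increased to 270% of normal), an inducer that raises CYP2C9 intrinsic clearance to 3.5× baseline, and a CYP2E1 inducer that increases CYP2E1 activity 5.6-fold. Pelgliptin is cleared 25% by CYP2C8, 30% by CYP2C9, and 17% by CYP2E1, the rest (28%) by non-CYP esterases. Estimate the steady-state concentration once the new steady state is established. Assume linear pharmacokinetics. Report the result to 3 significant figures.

The CYP2C8 pathway (25% of clearance) increases to 2.7× activity: 0.25 × 2.7 = 0.675.
The CYP2C9 pathway (30% of clearance) is boosted to 3.5× activity: 0.3 × 3.5 = 1.05.
The CYP2E1 pathway (17% of clearance) rises to 5.6× activity: 0.17 × 5.6 = 0.952.
Non-CYP routes (28%) are unchanged.
New clearance relative to baseline: 0.675 + 1.05 + 0.952 + 0.28 = 2.957.
Steady-state concentration ∝ 1/CL: new value = 72.3 / 2.957 = 24.5 μg/mL.

24.5 μg/mL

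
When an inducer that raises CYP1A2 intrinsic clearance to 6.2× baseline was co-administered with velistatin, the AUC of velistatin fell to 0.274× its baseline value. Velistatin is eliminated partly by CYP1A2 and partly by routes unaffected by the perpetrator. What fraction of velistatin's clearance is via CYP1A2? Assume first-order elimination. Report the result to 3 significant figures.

0.510

Write x for the fraction cleared via CYP1A2. The observed AUC change means clearance rose to 1/0.274 = 3.65 of baseline.
Only the CYP1A2 route changed, so 3.65 = x·6.2 + (1 − x), giving x = 0.510.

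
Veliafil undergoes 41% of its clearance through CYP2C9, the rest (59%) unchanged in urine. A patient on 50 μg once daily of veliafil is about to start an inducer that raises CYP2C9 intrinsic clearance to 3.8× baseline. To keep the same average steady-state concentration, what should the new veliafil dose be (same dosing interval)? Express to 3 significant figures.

107 μg

CYP2C9: 0.41 × 3.8 = 1.558
Other: 0.59 (unchanged)
New clearance relative to baseline: 1.558 + 0.59 = 2.148.
Css,avg = (dose rate)/CL, so holding Css fixed requires dose ∝ CL: 50 × 2.148 = 107 μg.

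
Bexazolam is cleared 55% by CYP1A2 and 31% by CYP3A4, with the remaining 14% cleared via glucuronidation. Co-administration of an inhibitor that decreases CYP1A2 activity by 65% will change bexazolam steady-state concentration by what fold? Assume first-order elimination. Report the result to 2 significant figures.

CYP1A2: 0.55 × 0.35 = 0.1925
CYP3A4: 0.31 (unchanged)
Other: 0.14 (unchanged)
New clearance relative to baseline: 0.1925 + 0.31 + 0.14 = 0.6425.
Steady-state concentration ratio = CL_old/CL_new = 1 / 0.6425 = 1.6.

1.6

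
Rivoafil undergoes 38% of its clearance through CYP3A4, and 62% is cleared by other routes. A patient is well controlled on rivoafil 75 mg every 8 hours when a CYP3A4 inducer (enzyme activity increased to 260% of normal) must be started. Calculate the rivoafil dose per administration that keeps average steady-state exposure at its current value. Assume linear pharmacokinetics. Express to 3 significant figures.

CYP3A4: 0.38 × 2.6 = 0.988
Other: 0.62 (unchanged)
New clearance relative to baseline: 0.988 + 0.62 = 1.608.
Css,avg = (dose rate)/CL, so holding Css fixed requires dose ∝ CL: 75 × 1.608 = 121 mg.

121 mg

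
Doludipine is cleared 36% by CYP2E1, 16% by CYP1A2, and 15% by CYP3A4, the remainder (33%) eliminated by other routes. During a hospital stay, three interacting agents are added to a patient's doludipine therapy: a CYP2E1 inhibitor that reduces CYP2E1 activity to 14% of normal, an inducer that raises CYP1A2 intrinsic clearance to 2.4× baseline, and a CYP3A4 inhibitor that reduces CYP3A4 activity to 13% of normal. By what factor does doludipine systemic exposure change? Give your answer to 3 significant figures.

CYP2E1: 0.36 × 0.14 = 0.0504
CYP1A2: 0.16 × 2.4 = 0.384
CYP3A4: 0.15 × 0.13 = 0.0195
Other: 0.33 (unchanged)
Relative clearance = 0.0504 + 0.384 + 0.0195 + 0.33 = 0.7839.
Because systemic exposure varies inversely with clearance, the combined effect is 1 / 0.7839 = 1.28.

1.28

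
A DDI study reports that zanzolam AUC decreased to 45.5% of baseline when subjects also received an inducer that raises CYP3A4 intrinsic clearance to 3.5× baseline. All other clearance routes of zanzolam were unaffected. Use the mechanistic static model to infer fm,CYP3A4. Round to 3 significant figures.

0.479

CL'/CL = 1 / 0.455 = 2.198
3.5·fm + (1 − fm) = 2.198
fm = (2.198 − 1) / (3.5 − 1) = 0.479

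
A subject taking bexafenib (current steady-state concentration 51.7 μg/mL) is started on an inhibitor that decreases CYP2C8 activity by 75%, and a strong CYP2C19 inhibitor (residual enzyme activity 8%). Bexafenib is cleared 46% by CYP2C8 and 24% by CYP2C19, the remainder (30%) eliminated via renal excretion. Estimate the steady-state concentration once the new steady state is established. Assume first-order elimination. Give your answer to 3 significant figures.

119 μg/mL

The CYP2C8 pathway (46% of clearance) falls to 0.25× activity: 0.46 × 0.25 = 0.115.
The CYP2C19 pathway (24% of clearance) drops to 0.08× activity: 0.24 × 0.08 = 0.0192.
Non-CYP routes (30%) are unchanged.
Relative clearance = 0.115 + 0.0192 + 0.3 = 0.4342.
Dividing the baseline by the relative clearance: 51.7 / 0.4342 = 119 μg/mL.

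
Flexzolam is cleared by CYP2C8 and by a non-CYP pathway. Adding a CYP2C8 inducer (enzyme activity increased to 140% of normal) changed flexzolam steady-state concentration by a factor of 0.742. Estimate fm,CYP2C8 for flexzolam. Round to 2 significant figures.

CL'/CL = 1 / 0.742 = 1.348
1.4·fm + (1 − fm) = 1.348
fm = (1.348 − 1) / (1.4 − 1) = 0.87

0.87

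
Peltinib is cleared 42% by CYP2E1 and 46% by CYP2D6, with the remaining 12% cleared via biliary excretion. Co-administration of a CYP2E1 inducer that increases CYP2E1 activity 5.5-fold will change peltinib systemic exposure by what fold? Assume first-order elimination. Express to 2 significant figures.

The CYP2E1 pathway (42% of clearance) rises to 5.5× activity: 0.42 × 5.5 = 2.31.
CYP2D6 (46%) and the residual 12% are unaffected.
Relative clearance = 2.31 + 0.46 + 0.12 = 2.89.
Since systemic exposure ∝ 1/CL, the ratio is 1 / 2.89 = 0.35.

0.35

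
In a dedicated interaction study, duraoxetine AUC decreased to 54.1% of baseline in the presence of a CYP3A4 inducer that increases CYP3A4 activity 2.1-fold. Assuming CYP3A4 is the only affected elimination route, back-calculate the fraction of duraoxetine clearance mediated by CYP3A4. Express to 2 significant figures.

0.77

CL'/CL = 1 / 0.541 = 1.848
2.1·fm + (1 − fm) = 1.848
fm = (1.848 − 1) / (2.1 − 1) = 0.77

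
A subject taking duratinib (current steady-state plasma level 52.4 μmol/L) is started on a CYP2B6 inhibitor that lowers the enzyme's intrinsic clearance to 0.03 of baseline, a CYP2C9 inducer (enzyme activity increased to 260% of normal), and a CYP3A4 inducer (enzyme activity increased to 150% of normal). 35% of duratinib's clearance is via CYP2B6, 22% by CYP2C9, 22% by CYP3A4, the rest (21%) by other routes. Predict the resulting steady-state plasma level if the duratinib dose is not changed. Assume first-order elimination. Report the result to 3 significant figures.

The CYP2B6 pathway (35% of clearance) falls to 0.03× activity: 0.35 × 0.03 = 0.0105.
The CYP2C9 pathway (22% of clearance) increases to 2.6× activity: 0.22 × 2.6 = 0.572.
The CYP3A4 pathway (22% of clearance) rises to 1.5× activity: 0.22 × 1.5 = 0.33.
Non-CYP routes (21%) are unchanged.
CL_new/CL_old = 0.0105 + 0.572 + 0.33 + 0.21 = 1.1225.
Steady-state plasma level ∝ 1/CL: new value = 52.4 / 1.1225 = 46.7 μmol/L.

46.7 μmol/L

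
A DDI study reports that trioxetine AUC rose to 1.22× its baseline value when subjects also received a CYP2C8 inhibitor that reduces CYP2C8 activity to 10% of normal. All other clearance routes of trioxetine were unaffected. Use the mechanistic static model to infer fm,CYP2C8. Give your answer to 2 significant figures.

Call the CYP2C8 fraction fm. After the interaction, CL_new/CL_old = fm × 0.1 + (1 − fm).
AUC ratio = 1 / (new CL fraction), so new CL fraction = 1 / 1.22 = 0.8197.
fm × 0.1 + 1 − fm = 0.8197  ⇒  fm × (0.1 − 1) = −0.1803  ⇒  fm = 0.20.

0.20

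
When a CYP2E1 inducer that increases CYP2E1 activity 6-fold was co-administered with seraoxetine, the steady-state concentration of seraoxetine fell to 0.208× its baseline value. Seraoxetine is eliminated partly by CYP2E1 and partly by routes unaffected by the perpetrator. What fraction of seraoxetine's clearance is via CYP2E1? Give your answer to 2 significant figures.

Call the CYP2E1 fraction fm. After the interaction, CL_new/CL_old = fm × 6 + (1 − fm).
Steady-state concentration ratio = 1 / (new CL fraction), so new CL fraction = 1 / 0.208 = 4.808.
fm × 6 + 1 − fm = 4.808  ⇒  fm × (6 − 1) = 3.808  ⇒  fm = 0.76.

0.76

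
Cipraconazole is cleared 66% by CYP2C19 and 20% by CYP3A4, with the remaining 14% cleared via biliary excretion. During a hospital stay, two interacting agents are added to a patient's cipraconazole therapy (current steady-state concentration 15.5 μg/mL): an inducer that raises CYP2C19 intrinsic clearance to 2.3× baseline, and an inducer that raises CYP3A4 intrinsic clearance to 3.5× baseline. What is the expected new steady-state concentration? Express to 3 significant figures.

CYP2C19: 0.66 × 2.3 = 1.518
CYP3A4: 0.2 × 3.5 = 0.7
Other: 0.14 (unchanged)
CL_new/CL_old = 1.518 + 0.7 + 0.14 = 2.358.
Steady-state concentration ∝ 1/CL: new value = 15.5 / 2.358 = 6.57 μg/mL.

6.57 μg/mL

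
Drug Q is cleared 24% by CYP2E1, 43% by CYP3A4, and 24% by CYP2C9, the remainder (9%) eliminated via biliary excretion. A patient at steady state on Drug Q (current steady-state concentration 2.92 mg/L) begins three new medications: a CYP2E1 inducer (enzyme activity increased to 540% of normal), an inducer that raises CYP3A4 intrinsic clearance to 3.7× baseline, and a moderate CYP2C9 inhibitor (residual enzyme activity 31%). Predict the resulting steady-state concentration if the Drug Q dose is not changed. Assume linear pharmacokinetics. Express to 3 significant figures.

CYP2E1: 0.24 × 5.4 = 1.296
CYP3A4: 0.43 × 3.7 = 1.591
CYP2C9: 0.24 × 0.31 = 0.0744
Other: 0.09 (unchanged)
CL_new/CL_old = 1.296 + 1.591 + 0.0744 + 0.09 = 3.0514.
Steady-state concentration ∝ 1/CL: new value = 2.92 / 3.0514 = 0.957 mg/L.

0.957 mg/L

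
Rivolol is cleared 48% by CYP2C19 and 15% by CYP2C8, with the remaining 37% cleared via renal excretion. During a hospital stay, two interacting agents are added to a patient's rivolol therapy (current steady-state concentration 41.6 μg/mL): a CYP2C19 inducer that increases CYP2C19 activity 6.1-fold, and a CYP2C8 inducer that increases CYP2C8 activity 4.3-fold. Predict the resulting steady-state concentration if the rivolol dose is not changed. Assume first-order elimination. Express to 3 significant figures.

10.6 μg/mL

The CYP2C19 pathway (48% of clearance) increases to 6.1× activity: 0.48 × 6.1 = 2.928.
The CYP2C8 pathway (15% of clearance) increases to 4.3× activity: 0.15 × 4.3 = 0.645.
The remaining 37% of clearance is unaffected.
New clearance relative to baseline: 2.928 + 0.645 + 0.37 = 3.943.
Dividing the baseline by the relative clearance: 41.6 / 3.943 = 10.6 μg/mL.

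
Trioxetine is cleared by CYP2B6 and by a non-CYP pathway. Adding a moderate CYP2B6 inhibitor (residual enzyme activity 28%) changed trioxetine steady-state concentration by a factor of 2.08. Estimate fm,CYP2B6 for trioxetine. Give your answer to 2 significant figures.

0.72

CL'/CL = 1 / 2.08 = 0.4808
0.28·fm + (1 − fm) = 0.4808
fm = (0.4808 − 1) / (0.28 − 1) = 0.72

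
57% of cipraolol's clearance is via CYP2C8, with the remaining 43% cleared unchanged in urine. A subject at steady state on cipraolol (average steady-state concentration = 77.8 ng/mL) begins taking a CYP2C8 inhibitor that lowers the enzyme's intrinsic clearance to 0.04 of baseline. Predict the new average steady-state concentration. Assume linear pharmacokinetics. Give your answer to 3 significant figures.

172 ng/mL

The CYP2C8 pathway (57% of clearance) is reduced to 0.04× activity: 0.57 × 0.04 = 0.0228.
Non-CYP routes (43%) are unchanged.
New clearance relative to baseline: 0.0228 + 0.43 = 0.4528.
Average steady-state concentration ∝ 1/CL, so new value = 77.8 / 0.4528 = 172 ng/mL.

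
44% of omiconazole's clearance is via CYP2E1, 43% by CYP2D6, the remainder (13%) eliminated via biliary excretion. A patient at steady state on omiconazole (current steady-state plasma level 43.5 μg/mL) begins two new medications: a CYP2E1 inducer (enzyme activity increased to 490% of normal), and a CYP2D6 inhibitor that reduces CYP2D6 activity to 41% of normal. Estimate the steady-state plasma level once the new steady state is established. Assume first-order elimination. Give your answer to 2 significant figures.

18 μg/mL

The CYP2E1 pathway (44% of clearance) increases to 4.9× activity: 0.44 × 4.9 = 2.156.
The CYP2D6 pathway (43% of clearance) falls to 0.41× activity: 0.43 × 0.41 = 0.1763.
Non-CYP routes (13%) are unchanged.
CL_new/CL_old = 2.156 + 0.1763 + 0.13 = 2.4623.
Steady-state plasma level ∝ 1/CL: new value = 43.5 / 2.4623 = 18 μg/mL.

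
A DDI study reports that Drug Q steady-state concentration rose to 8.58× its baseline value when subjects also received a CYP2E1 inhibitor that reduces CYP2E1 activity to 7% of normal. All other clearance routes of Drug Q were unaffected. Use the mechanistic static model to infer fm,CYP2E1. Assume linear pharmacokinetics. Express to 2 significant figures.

Call the CYP2E1 fraction fm. After the interaction, CL_new/CL_old = fm × 0.07 + (1 − fm).
Steady-state concentration ratio = 1 / (new CL fraction), so new CL fraction = 1 / 8.58 = 0.1166.
fm × 0.07 + 1 − fm = 0.1166  ⇒  fm × (0.07 − 1) = −0.8834  ⇒  fm = 0.95.

0.95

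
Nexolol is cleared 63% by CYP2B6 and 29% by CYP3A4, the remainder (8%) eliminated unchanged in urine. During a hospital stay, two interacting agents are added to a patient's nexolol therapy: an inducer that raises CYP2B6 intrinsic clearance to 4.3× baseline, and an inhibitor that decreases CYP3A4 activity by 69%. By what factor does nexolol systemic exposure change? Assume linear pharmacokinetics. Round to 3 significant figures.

0.347

The CYP2B6 pathway (63% of clearance) increases to 4.3× activity: 0.63 × 4.3 = 2.709.
The CYP3A4 pathway (29% of clearance) falls to 0.31× activity: 0.29 × 0.31 = 0.0899.
The remaining 8% of clearance is unaffected.
New clearance relative to baseline: 2.709 + 0.0899 + 0.08 = 2.8789.
Systemic exposure ∝ 1/CL: fold-change = 1 / 2.8789 = 0.347.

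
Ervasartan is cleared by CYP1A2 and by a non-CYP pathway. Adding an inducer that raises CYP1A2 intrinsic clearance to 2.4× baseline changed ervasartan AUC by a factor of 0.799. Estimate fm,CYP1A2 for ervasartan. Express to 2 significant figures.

0.18

Write x for the fraction cleared via CYP1A2. The observed AUC change means clearance rose to 1/0.799 = 1.252 of baseline.
Only the CYP1A2 route changed, so 1.252 = x·2.4 + (1 − x), giving x = 0.18.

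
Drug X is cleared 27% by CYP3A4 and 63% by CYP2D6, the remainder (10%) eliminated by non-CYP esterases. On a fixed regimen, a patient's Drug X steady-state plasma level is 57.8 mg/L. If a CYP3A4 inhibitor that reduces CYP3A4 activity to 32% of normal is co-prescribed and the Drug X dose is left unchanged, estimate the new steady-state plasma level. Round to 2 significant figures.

71 mg/L

CYP3A4: 0.27 × 0.32 = 0.0864
CYP2D6: 0.63 (unchanged)
Other: 0.1 (unchanged)
CL_new/CL_old = 0.0864 + 0.63 + 0.1 = 0.8164.
Steady-state plasma level ∝ 1/CL, so new value = 57.8 / 0.8164 = 71 mg/L.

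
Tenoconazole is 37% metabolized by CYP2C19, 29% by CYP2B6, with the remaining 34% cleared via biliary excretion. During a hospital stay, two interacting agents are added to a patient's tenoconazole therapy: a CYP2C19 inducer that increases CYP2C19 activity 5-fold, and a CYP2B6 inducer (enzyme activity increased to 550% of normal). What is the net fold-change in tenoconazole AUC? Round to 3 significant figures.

0.264

CYP2C19: 0.37 × 5 = 1.85
CYP2B6: 0.29 × 5.5 = 1.595
Other: 0.34 (unchanged)
Relative clearance = 1.85 + 1.595 + 0.34 = 3.785.
Net AUC ratio = 1 / 3.785 = 0.264.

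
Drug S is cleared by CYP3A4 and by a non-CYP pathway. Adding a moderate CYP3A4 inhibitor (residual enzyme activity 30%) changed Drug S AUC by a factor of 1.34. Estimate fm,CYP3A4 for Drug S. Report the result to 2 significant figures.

Let x = fm,CYP3A4. Because AUC ∝ 1/CL, relative clearance fell to 1/1.34 = 0.7463.
Only the CYP3A4 route changed, so 0.7463 = x·0.3 + (1 − x), giving x = 0.36.

0.36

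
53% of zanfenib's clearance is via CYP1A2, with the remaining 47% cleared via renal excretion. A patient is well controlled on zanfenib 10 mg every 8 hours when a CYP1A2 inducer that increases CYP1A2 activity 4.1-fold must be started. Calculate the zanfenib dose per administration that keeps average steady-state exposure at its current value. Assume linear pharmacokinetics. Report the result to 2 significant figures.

26 mg

The CYP1A2 pathway (53% of clearance) is boosted to 4.1× activity: 0.53 × 4.1 = 2.173.
The remaining 47% of clearance is unaffected.
New clearance relative to baseline: 2.173 + 0.47 = 2.643.
Exposure is unchanged when dose changes in proportion to clearance. New dose = 10 mg × 2.643 = 26 mg.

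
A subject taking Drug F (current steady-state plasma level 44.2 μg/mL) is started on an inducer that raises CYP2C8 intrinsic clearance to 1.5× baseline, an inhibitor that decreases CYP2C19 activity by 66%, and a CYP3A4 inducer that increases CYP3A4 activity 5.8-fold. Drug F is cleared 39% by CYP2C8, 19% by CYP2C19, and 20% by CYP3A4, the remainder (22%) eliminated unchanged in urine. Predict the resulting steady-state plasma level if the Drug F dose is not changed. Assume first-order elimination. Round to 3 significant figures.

CYP2C8: 0.39 × 1.5 = 0.585
CYP2C19: 0.19 × 0.34 = 0.0646
CYP3A4: 0.2 × 5.8 = 1.16
Other: 0.22 (unchanged)
CL_new/CL_old = 0.585 + 0.0646 + 1.16 + 0.22 = 2.0296.
New steady-state plasma level = 44.2 / 2.0296 = 21.8 μg/mL (concentration scales inversely with clearance).

21.8 μg/mL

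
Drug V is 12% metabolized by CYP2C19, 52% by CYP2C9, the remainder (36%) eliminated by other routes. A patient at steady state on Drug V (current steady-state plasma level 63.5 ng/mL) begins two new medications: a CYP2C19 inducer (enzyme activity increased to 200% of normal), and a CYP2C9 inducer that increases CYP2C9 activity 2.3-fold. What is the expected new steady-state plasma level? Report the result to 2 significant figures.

35 ng/mL

The CYP2C19 pathway (12% of clearance) increases to 2× activity: 0.12 × 2 = 0.24.
The CYP2C9 pathway (52% of clearance) rises to 2.3× activity: 0.52 × 2.3 = 1.196.
Non-CYP routes (36%) are unchanged.
New clearance relative to baseline: 0.24 + 1.196 + 0.36 = 1.796.
New steady-state plasma level = 63.5 / 1.796 = 35 ng/mL (concentration scales inversely with clearance).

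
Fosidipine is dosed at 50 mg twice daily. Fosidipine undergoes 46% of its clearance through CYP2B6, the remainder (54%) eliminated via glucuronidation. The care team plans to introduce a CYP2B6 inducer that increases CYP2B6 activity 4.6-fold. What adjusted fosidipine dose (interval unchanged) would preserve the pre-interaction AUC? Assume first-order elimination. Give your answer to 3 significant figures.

133 mg

CYP2B6: 0.46 × 4.6 = 2.116
Other: 0.54 (unchanged)
New clearance relative to baseline: 2.116 + 0.54 = 2.656.
Css,avg = (dose rate)/CL, so holding Css fixed requires dose ∝ CL: 50 × 2.656 = 133 mg.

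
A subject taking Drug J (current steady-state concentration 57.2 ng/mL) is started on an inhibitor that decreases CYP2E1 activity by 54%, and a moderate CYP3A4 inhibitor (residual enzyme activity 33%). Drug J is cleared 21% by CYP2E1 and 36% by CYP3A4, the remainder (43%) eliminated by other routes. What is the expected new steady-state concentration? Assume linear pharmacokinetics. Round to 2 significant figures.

CYP2E1: 0.21 × 0.46 = 0.0966
CYP3A4: 0.36 × 0.33 = 0.1188
Other: 0.43 (unchanged)
New clearance relative to baseline: 0.0966 + 0.1188 + 0.43 = 0.6454.
Dividing the baseline by the relative clearance: 57.2 / 0.6454 = 89 ng/mL.

89 ng/mL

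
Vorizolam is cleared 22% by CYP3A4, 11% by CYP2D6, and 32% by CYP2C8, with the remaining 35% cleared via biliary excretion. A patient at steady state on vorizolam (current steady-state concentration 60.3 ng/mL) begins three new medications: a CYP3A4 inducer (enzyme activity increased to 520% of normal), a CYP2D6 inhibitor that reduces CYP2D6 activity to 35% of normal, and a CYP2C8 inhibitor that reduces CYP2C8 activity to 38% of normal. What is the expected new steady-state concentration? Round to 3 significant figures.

36.5 ng/mL

CYP3A4: 0.22 × 5.2 = 1.144
CYP2D6: 0.11 × 0.35 = 0.0385
CYP2C8: 0.32 × 0.38 = 0.1216
Other: 0.35 (unchanged)
New clearance relative to baseline: 1.144 + 0.0385 + 0.1216 + 0.35 = 1.6541.
Dividing the baseline by the relative clearance: 60.3 / 1.6541 = 36.5 ng/mL.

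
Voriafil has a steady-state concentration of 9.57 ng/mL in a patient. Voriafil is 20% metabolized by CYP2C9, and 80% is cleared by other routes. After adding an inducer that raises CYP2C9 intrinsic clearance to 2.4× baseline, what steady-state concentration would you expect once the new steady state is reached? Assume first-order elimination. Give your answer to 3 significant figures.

7.48 ng/mL

The CYP2C9 pathway (20% of clearance) increases to 2.4× activity: 0.2 × 2.4 = 0.48.
Non-CYP routes (80%) are unchanged.
Relative clearance = 0.48 + 0.8 = 1.28.
Steady-state concentration ∝ 1/CL, so new value = 9.57 / 1.28 = 7.48 ng/mL.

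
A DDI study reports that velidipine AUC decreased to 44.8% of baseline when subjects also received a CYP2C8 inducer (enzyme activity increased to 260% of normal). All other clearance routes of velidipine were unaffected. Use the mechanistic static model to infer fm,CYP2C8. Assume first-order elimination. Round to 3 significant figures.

Write x for the fraction cleared via CYP2C8. The observed AUC change means clearance rose to 1/0.448 = 2.232 of baseline.
Only the CYP2C8 route changed, so 2.232 = x·2.6 + (1 − x), giving x = 0.770.

0.770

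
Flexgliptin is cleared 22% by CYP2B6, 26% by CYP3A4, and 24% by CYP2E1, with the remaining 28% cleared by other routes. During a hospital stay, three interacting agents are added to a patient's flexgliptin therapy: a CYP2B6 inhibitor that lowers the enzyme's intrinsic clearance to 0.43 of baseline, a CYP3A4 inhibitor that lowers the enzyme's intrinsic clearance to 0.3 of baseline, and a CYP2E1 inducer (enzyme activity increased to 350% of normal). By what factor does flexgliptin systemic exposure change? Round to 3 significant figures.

0.774

The CYP2B6 pathway (22% of clearance) drops to 0.43× activity: 0.22 × 0.43 = 0.0946.
The CYP3A4 pathway (26% of clearance) drops to 0.3× activity: 0.26 × 0.3 = 0.078.
The CYP2E1 pathway (24% of clearance) increases to 3.5× activity: 0.24 × 3.5 = 0.84.
Non-CYP routes (28%) are unchanged.
Relative clearance = 0.0946 + 0.078 + 0.84 + 0.28 = 1.2926.
Because systemic exposure varies inversely with clearance, the combined effect is 1 / 1.2926 = 0.774.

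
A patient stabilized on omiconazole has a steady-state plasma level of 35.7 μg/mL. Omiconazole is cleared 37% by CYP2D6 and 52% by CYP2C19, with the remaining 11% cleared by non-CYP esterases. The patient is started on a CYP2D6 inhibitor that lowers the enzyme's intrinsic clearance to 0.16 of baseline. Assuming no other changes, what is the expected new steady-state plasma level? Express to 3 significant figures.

The CYP2D6 pathway (37% of clearance) drops to 0.16× activity: 0.37 × 0.16 = 0.0592.
CYP2C19 (52%) and the residual 11% are unaffected.
New clearance relative to baseline: 0.0592 + 0.52 + 0.11 = 0.6892.
With dosing unchanged, steady-state plasma level scales as 1/CL: 35.7 / 0.6892 = 51.8 μg/mL.

51.8 μg/mL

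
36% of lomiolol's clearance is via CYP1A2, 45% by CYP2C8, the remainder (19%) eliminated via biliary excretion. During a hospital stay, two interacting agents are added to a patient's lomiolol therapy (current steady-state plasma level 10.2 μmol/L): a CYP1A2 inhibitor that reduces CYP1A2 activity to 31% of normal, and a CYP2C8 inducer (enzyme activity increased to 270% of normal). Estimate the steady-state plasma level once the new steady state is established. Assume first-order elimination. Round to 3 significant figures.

6.73 μmol/L

CYP1A2: 0.36 × 0.31 = 0.1116
CYP2C8: 0.45 × 2.7 = 1.215
Other: 0.19 (unchanged)
New clearance relative to baseline: 0.1116 + 1.215 + 0.19 = 1.5166.
Dividing the baseline by the relative clearance: 10.2 / 1.5166 = 6.73 μmol/L.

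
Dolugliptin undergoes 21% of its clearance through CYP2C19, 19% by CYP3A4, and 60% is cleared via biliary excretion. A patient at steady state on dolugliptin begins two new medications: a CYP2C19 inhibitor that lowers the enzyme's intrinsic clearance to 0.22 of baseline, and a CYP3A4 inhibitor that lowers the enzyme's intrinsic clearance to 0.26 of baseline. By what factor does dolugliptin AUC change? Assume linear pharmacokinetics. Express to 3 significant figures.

1.44

CYP2C19: 0.21 × 0.22 = 0.0462
CYP3A4: 0.19 × 0.26 = 0.0494
Other: 0.6 (unchanged)
Relative clearance = 0.0462 + 0.0494 + 0.6 = 0.6956.
Because AUC varies inversely with clearance, the combined effect is 1 / 0.6956 = 1.44.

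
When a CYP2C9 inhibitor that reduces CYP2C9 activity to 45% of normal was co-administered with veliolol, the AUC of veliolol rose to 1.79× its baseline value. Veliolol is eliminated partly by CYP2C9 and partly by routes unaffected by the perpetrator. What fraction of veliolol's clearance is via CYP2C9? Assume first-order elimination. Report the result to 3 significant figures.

0.802

CL'/CL = 1 / 1.79 = 0.5587
0.45·fm + (1 − fm) = 0.5587
fm = (0.5587 − 1) / (0.45 − 1) = 0.802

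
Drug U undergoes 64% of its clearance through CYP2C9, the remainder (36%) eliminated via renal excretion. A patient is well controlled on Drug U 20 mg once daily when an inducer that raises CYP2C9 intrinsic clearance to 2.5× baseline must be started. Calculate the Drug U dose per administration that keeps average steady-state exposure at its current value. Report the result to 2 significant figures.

The CYP2C9 pathway (64% of clearance) increases to 2.5× activity: 0.64 × 2.5 = 1.6.
Non-CYP routes (36%) are unchanged.
Relative clearance = 1.6 + 0.36 = 1.96.
Exposure is unchanged when dose changes in proportion to clearance. New dose = 20 mg × 1.96 = 39 mg.

39 mg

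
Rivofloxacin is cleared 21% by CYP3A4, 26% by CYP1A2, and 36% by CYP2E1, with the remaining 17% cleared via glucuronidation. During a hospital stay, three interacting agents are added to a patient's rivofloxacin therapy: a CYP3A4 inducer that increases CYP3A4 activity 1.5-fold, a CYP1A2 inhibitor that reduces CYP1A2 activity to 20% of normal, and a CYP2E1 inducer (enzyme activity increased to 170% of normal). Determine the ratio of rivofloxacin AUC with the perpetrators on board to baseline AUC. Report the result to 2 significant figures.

0.87

CYP3A4: 0.21 × 1.5 = 0.315
CYP1A2: 0.26 × 0.2 = 0.052
CYP2E1: 0.36 × 1.7 = 0.612
Other: 0.17 (unchanged)
New clearance relative to baseline: 0.315 + 0.052 + 0.612 + 0.17 = 1.149.
Net AUC ratio = 1 / 1.149 = 0.87.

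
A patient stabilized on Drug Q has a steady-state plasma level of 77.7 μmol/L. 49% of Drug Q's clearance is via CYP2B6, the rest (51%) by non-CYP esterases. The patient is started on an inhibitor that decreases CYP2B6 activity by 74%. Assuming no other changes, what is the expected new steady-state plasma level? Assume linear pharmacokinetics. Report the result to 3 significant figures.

CYP2B6: 0.49 × 0.26 = 0.1274
Other: 0.51 (unchanged)
Relative clearance = 0.1274 + 0.51 = 0.6374.
With dosing unchanged, steady-state plasma level scales as 1/CL: 77.7 / 0.6374 = 122 μmol/L.

122 μmol/L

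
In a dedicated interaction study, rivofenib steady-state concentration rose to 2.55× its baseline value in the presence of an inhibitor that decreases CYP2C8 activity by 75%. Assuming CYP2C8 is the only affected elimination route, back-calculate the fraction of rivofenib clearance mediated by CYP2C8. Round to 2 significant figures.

Let fm be the CYP2C8 fraction. New clearance relative to baseline = fm × 0.25 + (1 − fm).
Steady-state concentration ratio = 1 / (new CL fraction), so new CL fraction = 1 / 2.55 = 0.3922.
fm × 0.25 + 1 − fm = 0.3922  ⇒  fm × (0.25 − 1) = −0.6078  ⇒  fm = 0.81.

0.81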